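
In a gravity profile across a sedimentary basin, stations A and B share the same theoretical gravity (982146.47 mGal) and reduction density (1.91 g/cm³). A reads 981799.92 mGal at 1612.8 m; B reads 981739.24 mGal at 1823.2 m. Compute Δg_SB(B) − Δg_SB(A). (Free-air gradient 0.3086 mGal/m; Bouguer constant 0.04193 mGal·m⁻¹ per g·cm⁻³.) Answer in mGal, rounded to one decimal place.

Δg_SB(A) = 981799.92 − 982146.47 + 0.3086×1612.8 − 0.04193×1.91×1612.8 = 22.00 mGal
Δg_SB(B) = 981739.24 − 982146.47 + 0.3086×1823.2 − 0.04193×1.91×1823.2 = 9.40 mGal
Difference = 9.40 − (22.00) = -12.60 mGal

-12.6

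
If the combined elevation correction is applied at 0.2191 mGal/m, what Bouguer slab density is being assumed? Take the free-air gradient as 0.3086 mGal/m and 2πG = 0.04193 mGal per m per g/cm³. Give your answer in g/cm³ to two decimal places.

0.2191 = 0.3086 − 0.04193 × ρ
ρ = (0.3086 − 0.2191) / 0.04193 = 2.13 g/cm³

2.13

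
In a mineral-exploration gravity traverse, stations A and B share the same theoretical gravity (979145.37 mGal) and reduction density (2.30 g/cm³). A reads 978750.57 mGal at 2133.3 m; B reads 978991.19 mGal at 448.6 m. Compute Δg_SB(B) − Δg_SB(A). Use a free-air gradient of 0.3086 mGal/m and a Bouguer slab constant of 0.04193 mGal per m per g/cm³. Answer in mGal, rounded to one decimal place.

Δg_SB(A) = 978750.57 − 979145.37 + 0.3086×2133.3 − 0.04193×2.30×2133.3 = 57.80 mGal
Δg_SB(B) = 978991.19 − 979145.37 + 0.3086×448.6 − 0.04193×2.30×448.6 = -59.00 mGal
Difference = -59.00 − (57.80) = -116.80 mGal

-116.8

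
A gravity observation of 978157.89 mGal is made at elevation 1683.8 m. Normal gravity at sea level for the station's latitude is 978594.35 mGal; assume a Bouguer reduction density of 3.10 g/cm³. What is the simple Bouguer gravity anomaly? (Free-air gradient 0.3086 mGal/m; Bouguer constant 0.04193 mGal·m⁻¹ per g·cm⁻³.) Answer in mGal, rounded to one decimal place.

Free-air correction = 0.3086 × 1683.8 = 519.62 mGal
Free-air anomaly = 978157.89 − 978594.35 + (519.62) = 83.16 mGal
Bouguer slab correction = 0.04193 × 3.10 × 1683.8 = 218.87 mGal
Simple Bouguer anomaly = 83.16 − (218.87) = -135.71 mGal

-135.7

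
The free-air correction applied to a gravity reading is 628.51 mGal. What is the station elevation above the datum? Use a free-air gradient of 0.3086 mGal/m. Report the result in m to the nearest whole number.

h = 628.51 / 0.3086 = 2036.65 m

2037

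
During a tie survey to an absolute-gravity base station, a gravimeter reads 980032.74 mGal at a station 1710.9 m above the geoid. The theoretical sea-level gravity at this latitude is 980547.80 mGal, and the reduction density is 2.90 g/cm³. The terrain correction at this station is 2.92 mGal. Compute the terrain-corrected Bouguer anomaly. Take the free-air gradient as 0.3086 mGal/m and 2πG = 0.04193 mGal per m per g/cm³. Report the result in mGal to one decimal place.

Free-air correction = 0.3086 × 1710.9 = 527.98 mGal
Free-air anomaly = 980032.74 − 980547.80 + (527.98) = 12.92 mGal
Bouguer slab correction = 0.04193 × 2.90 × 1710.9 = 208.04 mGal
Simple Bouguer anomaly = 12.92 − (208.04) = -195.12 mGal
Complete Bouguer anomaly = -195.12 + 2.92 = -192.20 mGal

-192.2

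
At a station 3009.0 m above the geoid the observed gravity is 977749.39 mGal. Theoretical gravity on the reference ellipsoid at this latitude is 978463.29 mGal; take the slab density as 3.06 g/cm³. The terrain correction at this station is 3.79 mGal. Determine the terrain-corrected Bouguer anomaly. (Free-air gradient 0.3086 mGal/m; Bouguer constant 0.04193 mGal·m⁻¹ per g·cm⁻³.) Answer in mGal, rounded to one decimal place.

-167.6

Free-air correction = 0.3086 × 3009.0 = 928.58 mGal
Free-air anomaly = 977749.39 − 978463.29 + (928.58) = 214.68 mGal
Bouguer slab correction = 0.04193 × 3.06 × 3009.0 = 386.07 mGal
Simple Bouguer anomaly = 214.68 − (386.07) = -171.39 mGal
Complete Bouguer anomaly = -171.39 + 3.79 = -167.60 mGal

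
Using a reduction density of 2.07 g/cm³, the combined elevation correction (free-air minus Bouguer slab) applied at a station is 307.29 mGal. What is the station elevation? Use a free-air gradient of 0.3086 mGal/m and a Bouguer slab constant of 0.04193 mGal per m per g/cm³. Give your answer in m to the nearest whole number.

1385

Combined gradient = 0.3086 − 0.04193 × 2.07 = 0.2218049 mGal/m
h = 307.29 / 0.2218049 = 1385.41 m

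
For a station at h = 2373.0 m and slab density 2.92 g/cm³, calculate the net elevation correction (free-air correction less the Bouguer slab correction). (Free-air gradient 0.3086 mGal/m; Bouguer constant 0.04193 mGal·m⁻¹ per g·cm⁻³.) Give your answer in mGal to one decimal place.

Combined gradient = 0.3086 − 0.04193 × 2.92 = 0.1861644 mGal/m
Combined elevation correction = 0.1861644 × 2373.0 = 441.8 mGal

441.8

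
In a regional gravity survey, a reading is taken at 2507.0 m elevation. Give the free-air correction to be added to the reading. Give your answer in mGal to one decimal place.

773.7

Free-air correction = 0.3086 × 2507.0 = 773.7 mGal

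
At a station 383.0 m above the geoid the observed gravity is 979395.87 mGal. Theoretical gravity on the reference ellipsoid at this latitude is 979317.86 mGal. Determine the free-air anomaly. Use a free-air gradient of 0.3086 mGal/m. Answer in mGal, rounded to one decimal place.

196.2

Free-air correction = 0.3086 × 383.0 = 118.19 mGal
Free-air anomaly = 979395.87 − 979317.86 + (118.19) = 196.20 mGal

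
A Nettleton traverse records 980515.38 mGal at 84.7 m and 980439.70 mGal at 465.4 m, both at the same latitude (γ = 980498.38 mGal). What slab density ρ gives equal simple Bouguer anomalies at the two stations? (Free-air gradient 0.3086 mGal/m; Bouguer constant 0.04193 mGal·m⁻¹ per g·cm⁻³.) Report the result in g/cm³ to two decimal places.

2.62

Δg_obs = 980439.70 − 980515.38 = -75.68 mGal over Δh = 465.4 − 84.7 = 380.7 m
Equal Bouguer anomalies ⇒ Δg_obs + (0.3086 − 0.04193ρ)·Δh = 0
0.3086 − 0.04193ρ = −Δg_obs/Δh = 0.19879
ρ = (0.3086 − 0.19879) / 0.04193 = 2.62 g/cm³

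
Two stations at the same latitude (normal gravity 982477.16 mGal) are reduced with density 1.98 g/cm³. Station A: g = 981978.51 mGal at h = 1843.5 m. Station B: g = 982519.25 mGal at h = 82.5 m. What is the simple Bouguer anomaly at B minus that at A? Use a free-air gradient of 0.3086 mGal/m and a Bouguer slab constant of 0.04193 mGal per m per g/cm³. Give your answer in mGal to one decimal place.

143.5

Δg_SB(A) = 981978.51 − 982477.16 + 0.3086×1843.5 − 0.04193×1.98×1843.5 = -82.80 mGal
Δg_SB(B) = 982519.25 − 982477.16 + 0.3086×82.5 − 0.04193×1.98×82.5 = 60.70 mGal
Difference = 60.70 − (-82.80) = 143.50 mGal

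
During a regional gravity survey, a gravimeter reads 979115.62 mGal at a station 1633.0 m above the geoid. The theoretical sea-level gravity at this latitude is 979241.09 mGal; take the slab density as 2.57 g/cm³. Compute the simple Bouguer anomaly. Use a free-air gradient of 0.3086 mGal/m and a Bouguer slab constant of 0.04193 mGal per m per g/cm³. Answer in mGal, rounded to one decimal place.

202.5

Free-air correction = 0.3086 × 1633.0 = 503.94 mGal
Free-air anomaly = 979115.62 − 979241.09 + (503.94) = 378.47 mGal
Bouguer slab correction = 0.04193 × 2.57 × 1633.0 = 175.97 mGal
Simple Bouguer anomaly = 378.47 − (175.97) = 202.50 mGal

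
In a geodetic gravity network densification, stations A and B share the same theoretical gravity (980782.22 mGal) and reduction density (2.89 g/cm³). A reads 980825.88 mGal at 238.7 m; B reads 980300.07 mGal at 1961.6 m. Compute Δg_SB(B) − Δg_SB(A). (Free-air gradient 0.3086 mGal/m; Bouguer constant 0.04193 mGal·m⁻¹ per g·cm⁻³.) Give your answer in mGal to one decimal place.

-202.9

Δg_SB(A) = 980825.88 − 980782.22 + 0.3086×238.7 − 0.04193×2.89×238.7 = 88.40 mGal
Δg_SB(B) = 980300.07 − 980782.22 + 0.3086×1961.6 − 0.04193×2.89×1961.6 = -114.50 mGal
Difference = -114.50 − (88.40) = -202.90 mGal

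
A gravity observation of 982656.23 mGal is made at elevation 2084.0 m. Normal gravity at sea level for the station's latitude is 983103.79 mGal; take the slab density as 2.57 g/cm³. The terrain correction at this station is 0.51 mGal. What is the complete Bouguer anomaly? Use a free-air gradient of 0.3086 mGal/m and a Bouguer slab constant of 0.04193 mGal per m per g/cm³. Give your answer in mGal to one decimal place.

-28.5

Free-air correction = 0.3086 × 2084.0 = 643.12 mGal
Free-air anomaly = 982656.23 − 983103.79 + (643.12) = 195.56 mGal
Bouguer slab correction = 0.04193 × 2.57 × 2084.0 = 224.57 mGal
Simple Bouguer anomaly = 195.56 − (224.57) = -29.01 mGal
Complete Bouguer anomaly = -29.01 + 0.51 = -28.50 mGal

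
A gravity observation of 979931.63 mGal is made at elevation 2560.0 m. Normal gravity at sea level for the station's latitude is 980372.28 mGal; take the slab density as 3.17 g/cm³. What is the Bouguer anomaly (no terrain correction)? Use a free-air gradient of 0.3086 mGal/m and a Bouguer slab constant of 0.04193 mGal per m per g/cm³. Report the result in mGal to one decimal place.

9.1

Free-air correction = 0.3086 × 2560.0 = 790.02 mGal
Free-air anomaly = 979931.63 − 980372.28 + (790.02) = 349.37 mGal
Bouguer slab correction = 0.04193 × 3.17 × 2560.0 = 340.27 mGal
Simple Bouguer anomaly = 349.37 − (340.27) = 9.10 mGal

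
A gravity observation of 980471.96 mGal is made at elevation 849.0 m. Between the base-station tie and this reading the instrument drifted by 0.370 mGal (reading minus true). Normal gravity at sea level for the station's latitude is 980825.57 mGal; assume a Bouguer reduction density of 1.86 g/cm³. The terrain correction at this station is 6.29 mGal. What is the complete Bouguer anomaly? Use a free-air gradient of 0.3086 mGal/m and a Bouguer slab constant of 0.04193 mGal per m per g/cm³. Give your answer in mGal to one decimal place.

-151.9

Drift-corrected reading = 980471.96 − (0.370) = 980471.590 mGal
Free-air correction = 0.3086 × 849.0 = 262.00 mGal
Free-air anomaly = 980471.590 − 980825.57 + (262.00) = -91.980 mGal
Bouguer slab correction = 0.04193 × 1.86 × 849.0 = 66.21 mGal
Simple Bouguer anomaly = -91.980 − (66.21) = -158.190 mGal
Complete Bouguer anomaly = -158.190 + 6.29 = -151.900 mGal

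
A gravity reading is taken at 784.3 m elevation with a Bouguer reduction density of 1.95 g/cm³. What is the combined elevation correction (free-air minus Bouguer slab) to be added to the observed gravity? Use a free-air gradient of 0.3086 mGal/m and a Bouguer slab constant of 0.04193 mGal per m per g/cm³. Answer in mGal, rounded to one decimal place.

Combined gradient = 0.3086 − 0.04193 × 1.95 = 0.2268365 mGal/m
Combined elevation correction = 0.2268365 × 784.3 = 177.9 mGal

177.9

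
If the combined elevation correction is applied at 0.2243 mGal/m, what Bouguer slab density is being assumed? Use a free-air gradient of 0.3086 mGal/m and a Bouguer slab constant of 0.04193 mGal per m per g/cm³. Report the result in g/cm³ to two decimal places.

2.01

0.2243 = 0.3086 − 0.04193 × ρ
ρ = (0.3086 − 0.2243) / 0.04193 = 2.01 g/cm³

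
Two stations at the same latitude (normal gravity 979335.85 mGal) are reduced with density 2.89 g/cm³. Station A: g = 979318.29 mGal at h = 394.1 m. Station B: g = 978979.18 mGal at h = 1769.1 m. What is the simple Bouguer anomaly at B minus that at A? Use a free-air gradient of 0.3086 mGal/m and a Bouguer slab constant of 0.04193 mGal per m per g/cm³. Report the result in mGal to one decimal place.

-81.4

Δg_SB(A) = 979318.29 − 979335.85 + 0.3086×394.1 − 0.04193×2.89×394.1 = 56.30 mGal
Δg_SB(B) = 978979.18 − 979335.85 + 0.3086×1769.1 − 0.04193×2.89×1769.1 = -25.10 mGal
Difference = -25.10 − (56.30) = -81.40 mGal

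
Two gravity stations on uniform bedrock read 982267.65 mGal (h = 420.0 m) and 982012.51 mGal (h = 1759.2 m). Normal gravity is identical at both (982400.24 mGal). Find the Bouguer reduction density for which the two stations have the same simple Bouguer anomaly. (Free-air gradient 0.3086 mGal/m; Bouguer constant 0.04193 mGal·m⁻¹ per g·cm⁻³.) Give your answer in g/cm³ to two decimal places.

Δg_obs = 982012.51 − 982267.65 = -255.14 mGal over Δh = 1759.2 − 420.0 = 1339.2 m
Equal Bouguer anomalies ⇒ Δg_obs + (0.3086 − 0.04193ρ)·Δh = 0
0.3086 − 0.04193ρ = −Δg_obs/Δh = 0.19052
ρ = (0.3086 − 0.19052) / 0.04193 = 2.82 g/cm³

2.82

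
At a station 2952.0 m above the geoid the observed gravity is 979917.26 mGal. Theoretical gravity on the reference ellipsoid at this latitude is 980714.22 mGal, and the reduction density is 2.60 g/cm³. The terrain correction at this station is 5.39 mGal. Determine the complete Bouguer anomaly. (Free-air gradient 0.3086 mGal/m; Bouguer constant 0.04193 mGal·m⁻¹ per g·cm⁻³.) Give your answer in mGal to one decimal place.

-202.4

Free-air correction = 0.3086 × 2952.0 = 910.99 mGal
Free-air anomaly = 979917.26 − 980714.22 + (910.99) = 114.03 mGal
Bouguer slab correction = 0.04193 × 2.60 × 2952.0 = 321.82 mGal
Simple Bouguer anomaly = 114.03 − (321.82) = -207.79 mGal
Complete Bouguer anomaly = -207.79 + 5.39 = -202.40 mGal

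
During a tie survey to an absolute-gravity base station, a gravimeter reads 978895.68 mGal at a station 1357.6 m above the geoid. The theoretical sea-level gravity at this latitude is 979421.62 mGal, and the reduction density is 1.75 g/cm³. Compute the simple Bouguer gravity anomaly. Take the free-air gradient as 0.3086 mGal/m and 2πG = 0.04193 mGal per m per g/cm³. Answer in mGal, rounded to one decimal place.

Free-air correction = 0.3086 × 1357.6 = 418.96 mGal
Free-air anomaly = 978895.68 − 979421.62 + (418.96) = -106.98 mGal
Bouguer slab correction = 0.04193 × 1.75 × 1357.6 = 99.62 mGal
Simple Bouguer anomaly = -106.98 − (99.62) = -206.60 mGal

-206.6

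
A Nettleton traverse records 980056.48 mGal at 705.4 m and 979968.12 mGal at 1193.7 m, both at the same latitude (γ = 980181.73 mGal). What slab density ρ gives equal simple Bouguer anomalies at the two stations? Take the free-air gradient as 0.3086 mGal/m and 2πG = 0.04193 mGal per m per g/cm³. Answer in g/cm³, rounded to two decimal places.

3.04

Δg_obs = 979968.12 − 980056.48 = -88.36 mGal over Δh = 1193.7 − 705.4 = 488.3 m
Equal Bouguer anomalies ⇒ Δg_obs + (0.3086 − 0.04193ρ)·Δh = 0
0.3086 − 0.04193ρ = −Δg_obs/Δh = 0.18095
ρ = (0.3086 − 0.18095) / 0.04193 = 3.04 g/cm³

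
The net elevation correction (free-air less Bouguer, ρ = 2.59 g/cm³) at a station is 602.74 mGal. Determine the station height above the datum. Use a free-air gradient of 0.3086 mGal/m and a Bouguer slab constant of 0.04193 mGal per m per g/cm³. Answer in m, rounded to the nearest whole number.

3014

Combined gradient = 0.3086 − 0.04193 × 2.59 = 0.2000013 mGal/m
h = 602.74 / 0.2000013 = 3013.68 m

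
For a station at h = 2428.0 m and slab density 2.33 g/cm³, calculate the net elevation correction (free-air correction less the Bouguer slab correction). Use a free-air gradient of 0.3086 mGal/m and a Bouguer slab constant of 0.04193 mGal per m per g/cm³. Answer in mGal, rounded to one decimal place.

Combined gradient = 0.3086 − 0.04193 × 2.33 = 0.2109031 mGal/m
Combined elevation correction = 0.2109031 × 2428.0 = 512.1 mGal

512.1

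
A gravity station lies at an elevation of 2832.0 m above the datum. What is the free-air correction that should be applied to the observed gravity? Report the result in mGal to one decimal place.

874.0

Free-air correction = 0.3086 × 2832.0 = 874.0 mGal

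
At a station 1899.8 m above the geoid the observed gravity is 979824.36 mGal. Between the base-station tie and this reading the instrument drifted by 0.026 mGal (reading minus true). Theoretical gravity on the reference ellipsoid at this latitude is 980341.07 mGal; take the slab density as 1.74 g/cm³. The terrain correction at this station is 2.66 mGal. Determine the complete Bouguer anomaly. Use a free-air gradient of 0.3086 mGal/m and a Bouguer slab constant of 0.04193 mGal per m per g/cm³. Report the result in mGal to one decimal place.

Drift-corrected reading = 979824.36 − (0.026) = 979824.334 mGal
Free-air correction = 0.3086 × 1899.8 = 586.28 mGal
Free-air anomaly = 979824.334 − 980341.07 + (586.28) = 69.544 mGal
Bouguer slab correction = 0.04193 × 1.74 × 1899.8 = 138.61 mGal
Simple Bouguer anomaly = 69.544 − (138.61) = -69.066 mGal
Complete Bouguer anomaly = -69.066 + 2.66 = -66.406 mGal

-66.4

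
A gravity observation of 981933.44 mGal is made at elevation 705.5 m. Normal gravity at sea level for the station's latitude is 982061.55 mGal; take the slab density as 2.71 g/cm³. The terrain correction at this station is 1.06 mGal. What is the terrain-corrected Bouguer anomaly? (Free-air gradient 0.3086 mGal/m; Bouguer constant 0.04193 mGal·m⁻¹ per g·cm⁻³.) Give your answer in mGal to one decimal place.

10.5

Free-air correction = 0.3086 × 705.5 = 217.72 mGal
Free-air anomaly = 981933.44 − 982061.55 + (217.72) = 89.61 mGal
Bouguer slab correction = 0.04193 × 2.71 × 705.5 = 80.17 mGal
Simple Bouguer anomaly = 89.61 − (80.17) = 9.44 mGal
Complete Bouguer anomaly = 9.44 + 1.06 = 10.50 mGal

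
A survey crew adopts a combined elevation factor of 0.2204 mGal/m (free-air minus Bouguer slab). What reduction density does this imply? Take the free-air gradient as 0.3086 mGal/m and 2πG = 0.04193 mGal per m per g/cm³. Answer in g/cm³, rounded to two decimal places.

2.10

0.2204 = 0.3086 − 0.04193 × ρ
ρ = (0.3086 − 0.2204) / 0.04193 = 2.10 g/cm³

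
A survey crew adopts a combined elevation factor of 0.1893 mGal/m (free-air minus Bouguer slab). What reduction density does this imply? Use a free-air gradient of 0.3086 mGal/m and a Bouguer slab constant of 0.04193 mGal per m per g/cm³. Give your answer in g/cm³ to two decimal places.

0.1893 = 0.3086 − 0.04193 × ρ
ρ = (0.3086 − 0.1893) / 0.04193 = 2.85 g/cm³

2.85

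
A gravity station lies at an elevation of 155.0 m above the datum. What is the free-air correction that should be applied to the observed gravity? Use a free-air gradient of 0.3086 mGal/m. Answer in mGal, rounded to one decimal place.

47.8

Free-air correction = 0.3086 × 155.0 = 47.8 mGal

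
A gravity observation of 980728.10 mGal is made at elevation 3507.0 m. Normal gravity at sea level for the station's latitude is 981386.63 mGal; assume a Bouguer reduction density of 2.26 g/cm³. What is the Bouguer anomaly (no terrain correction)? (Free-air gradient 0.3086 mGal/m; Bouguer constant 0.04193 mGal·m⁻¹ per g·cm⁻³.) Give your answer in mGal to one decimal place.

Free-air correction = 0.3086 × 3507.0 = 1082.26 mGal
Free-air anomaly = 980728.10 − 981386.63 + (1082.26) = 423.73 mGal
Bouguer slab correction = 0.04193 × 2.26 × 3507.0 = 332.33 mGal
Simple Bouguer anomaly = 423.73 − (332.33) = 91.40 mGal

91.4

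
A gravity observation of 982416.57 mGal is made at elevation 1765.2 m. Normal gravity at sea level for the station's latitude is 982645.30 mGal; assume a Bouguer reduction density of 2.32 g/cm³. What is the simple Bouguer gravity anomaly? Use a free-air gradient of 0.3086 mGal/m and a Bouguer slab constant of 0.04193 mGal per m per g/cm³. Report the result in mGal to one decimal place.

Free-air correction = 0.3086 × 1765.2 = 544.74 mGal
Free-air anomaly = 982416.57 − 982645.30 + (544.74) = 316.01 mGal
Bouguer slab correction = 0.04193 × 2.32 × 1765.2 = 171.71 mGal
Simple Bouguer anomaly = 316.01 − (171.71) = 144.30 mGal

144.3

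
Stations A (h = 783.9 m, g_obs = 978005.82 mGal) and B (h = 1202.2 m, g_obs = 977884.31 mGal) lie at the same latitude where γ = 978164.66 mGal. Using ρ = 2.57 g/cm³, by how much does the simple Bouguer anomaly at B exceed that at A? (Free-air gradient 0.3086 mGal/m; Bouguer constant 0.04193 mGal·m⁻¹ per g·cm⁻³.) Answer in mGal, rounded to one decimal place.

-37.5

Δg_SB(A) = 978005.82 − 978164.66 + 0.3086×783.9 − 0.04193×2.57×783.9 = -1.40 mGal
Δg_SB(B) = 977884.31 − 978164.66 + 0.3086×1202.2 − 0.04193×2.57×1202.2 = -38.90 mGal
Difference = -38.90 − (-1.40) = -37.50 mGal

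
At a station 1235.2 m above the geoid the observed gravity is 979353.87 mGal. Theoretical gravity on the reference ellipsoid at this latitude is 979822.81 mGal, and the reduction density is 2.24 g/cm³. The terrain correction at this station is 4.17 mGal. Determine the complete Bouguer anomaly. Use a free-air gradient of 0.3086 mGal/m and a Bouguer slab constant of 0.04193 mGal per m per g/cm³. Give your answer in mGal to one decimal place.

-199.6

Free-air correction = 0.3086 × 1235.2 = 381.18 mGal
Free-air anomaly = 979353.87 − 979822.81 + (381.18) = -87.76 mGal
Bouguer slab correction = 0.04193 × 2.24 × 1235.2 = 116.01 mGal
Simple Bouguer anomaly = -87.76 − (116.01) = -203.77 mGal
Complete Bouguer anomaly = -203.77 + 4.17 = -199.60 mGal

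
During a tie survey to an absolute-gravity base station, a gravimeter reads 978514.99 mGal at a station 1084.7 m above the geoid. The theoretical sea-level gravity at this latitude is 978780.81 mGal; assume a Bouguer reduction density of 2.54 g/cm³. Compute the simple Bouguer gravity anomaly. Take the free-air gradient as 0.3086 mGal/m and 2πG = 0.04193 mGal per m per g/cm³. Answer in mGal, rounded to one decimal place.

-46.6

Free-air correction = 0.3086 × 1084.7 = 334.74 mGal
Free-air anomaly = 978514.99 − 978780.81 + (334.74) = 68.92 mGal
Bouguer slab correction = 0.04193 × 2.54 × 1084.7 = 115.52 mGal
Simple Bouguer anomaly = 68.92 − (115.52) = -46.60 mGal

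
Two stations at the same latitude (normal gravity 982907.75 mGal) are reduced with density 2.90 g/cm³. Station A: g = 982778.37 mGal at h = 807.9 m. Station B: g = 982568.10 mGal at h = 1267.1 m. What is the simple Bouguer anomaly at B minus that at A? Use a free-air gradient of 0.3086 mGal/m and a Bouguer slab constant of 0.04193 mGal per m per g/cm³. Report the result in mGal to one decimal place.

Δg_SB(A) = 982778.37 − 982907.75 + 0.3086×807.9 − 0.04193×2.90×807.9 = 21.70 mGal
Δg_SB(B) = 982568.10 − 982907.75 + 0.3086×1267.1 − 0.04193×2.90×1267.1 = -102.70 mGal
Difference = -102.70 − (21.70) = -124.40 mGal

-124.4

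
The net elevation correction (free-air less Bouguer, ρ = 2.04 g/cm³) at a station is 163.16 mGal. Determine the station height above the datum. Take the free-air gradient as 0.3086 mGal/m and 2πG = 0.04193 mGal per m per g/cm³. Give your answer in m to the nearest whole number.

731

Combined gradient = 0.3086 − 0.04193 × 2.04 = 0.2230628 mGal/m
h = 163.16 / 0.2230628 = 731.45 m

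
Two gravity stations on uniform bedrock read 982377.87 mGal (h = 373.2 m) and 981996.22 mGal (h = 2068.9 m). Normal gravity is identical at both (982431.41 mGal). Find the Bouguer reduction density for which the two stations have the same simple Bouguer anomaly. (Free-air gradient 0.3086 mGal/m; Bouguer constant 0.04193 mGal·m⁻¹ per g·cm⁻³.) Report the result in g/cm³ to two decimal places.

1.99

Δg_obs = 981996.22 − 982377.87 = -381.65 mGal over Δh = 2068.9 − 373.2 = 1695.7 m
Equal Bouguer anomalies ⇒ Δg_obs + (0.3086 − 0.04193ρ)·Δh = 0
0.3086 − 0.04193ρ = −Δg_obs/Δh = 0.22507
ρ = (0.3086 − 0.22507) / 0.04193 = 1.99 g/cm³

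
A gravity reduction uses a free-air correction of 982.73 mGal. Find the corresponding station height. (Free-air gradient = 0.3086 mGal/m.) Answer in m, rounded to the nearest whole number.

h = 982.73 / 0.3086 = 3184.48 m

3184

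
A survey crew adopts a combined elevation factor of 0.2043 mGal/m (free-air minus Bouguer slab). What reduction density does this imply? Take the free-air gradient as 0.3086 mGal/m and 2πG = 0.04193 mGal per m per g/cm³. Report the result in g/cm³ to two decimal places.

0.2043 = 0.3086 − 0.04193 × ρ
ρ = (0.3086 − 0.2043) / 0.04193 = 2.49 g/cm³

2.49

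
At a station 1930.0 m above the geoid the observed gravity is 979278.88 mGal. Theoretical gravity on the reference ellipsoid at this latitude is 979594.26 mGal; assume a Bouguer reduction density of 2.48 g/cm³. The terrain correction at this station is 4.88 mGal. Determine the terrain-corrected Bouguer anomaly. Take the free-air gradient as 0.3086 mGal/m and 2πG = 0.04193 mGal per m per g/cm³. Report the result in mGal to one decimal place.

Free-air correction = 0.3086 × 1930.0 = 595.60 mGal
Free-air anomaly = 979278.88 − 979594.26 + (595.60) = 280.22 mGal
Bouguer slab correction = 0.04193 × 2.48 × 1930.0 = 200.69 mGal
Simple Bouguer anomaly = 280.22 − (200.69) = 79.53 mGal
Complete Bouguer anomaly = 79.53 + 4.88 = 84.41 mGal

84.4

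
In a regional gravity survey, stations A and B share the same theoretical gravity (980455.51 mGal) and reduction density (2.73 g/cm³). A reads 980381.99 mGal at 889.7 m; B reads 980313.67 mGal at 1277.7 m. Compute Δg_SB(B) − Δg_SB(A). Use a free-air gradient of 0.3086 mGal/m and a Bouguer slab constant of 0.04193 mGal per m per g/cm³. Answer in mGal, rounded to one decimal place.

Δg_SB(A) = 980381.99 − 980455.51 + 0.3086×889.7 − 0.04193×2.73×889.7 = 99.20 mGal
Δg_SB(B) = 980313.67 − 980455.51 + 0.3086×1277.7 − 0.04193×2.73×1277.7 = 106.20 mGal
Difference = 106.20 − (99.20) = 7.00 mGal

7.0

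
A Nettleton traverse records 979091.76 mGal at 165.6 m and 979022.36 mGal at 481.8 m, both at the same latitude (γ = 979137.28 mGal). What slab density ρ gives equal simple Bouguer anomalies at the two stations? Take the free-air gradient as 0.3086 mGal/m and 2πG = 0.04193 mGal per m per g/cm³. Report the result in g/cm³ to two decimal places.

Δg_obs = 979022.36 − 979091.76 = -69.40 mGal over Δh = 481.8 − 165.6 = 316.2 m
Equal Bouguer anomalies ⇒ Δg_obs + (0.3086 − 0.04193ρ)·Δh = 0
0.3086 − 0.04193ρ = −Δg_obs/Δh = 0.21948
ρ = (0.3086 − 0.21948) / 0.04193 = 2.13 g/cm³

2.13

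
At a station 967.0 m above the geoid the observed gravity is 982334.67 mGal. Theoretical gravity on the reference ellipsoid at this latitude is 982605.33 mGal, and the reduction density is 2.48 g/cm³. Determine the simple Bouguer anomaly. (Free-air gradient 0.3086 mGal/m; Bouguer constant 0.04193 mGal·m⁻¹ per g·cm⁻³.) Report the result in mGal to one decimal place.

Free-air correction = 0.3086 × 967.0 = 298.42 mGal
Free-air anomaly = 982334.67 − 982605.33 + (298.42) = 27.76 mGal
Bouguer slab correction = 0.04193 × 2.48 × 967.0 = 100.55 mGal
Simple Bouguer anomaly = 27.76 − (100.55) = -72.79 mGal

-72.8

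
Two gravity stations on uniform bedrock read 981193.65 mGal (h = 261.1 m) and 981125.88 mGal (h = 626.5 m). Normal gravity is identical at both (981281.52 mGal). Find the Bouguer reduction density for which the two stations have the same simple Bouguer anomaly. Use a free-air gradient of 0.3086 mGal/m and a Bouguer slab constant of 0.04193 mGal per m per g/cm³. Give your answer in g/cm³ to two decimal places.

2.94

Δg_obs = 981125.88 − 981193.65 = -67.77 mGal over Δh = 626.5 − 261.1 = 365.4 m
Equal Bouguer anomalies ⇒ Δg_obs + (0.3086 − 0.04193ρ)·Δh = 0
0.3086 − 0.04193ρ = −Δg_obs/Δh = 0.18547
ρ = (0.3086 − 0.18547) / 0.04193 = 2.94 g/cm³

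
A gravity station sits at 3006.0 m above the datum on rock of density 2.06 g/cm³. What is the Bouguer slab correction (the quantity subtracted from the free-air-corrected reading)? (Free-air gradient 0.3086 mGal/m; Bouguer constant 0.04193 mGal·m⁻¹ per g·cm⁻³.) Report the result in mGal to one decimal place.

259.6

Bouguer slab correction = 0.04193 × 2.06 × 3006.0 = 259.6 mGal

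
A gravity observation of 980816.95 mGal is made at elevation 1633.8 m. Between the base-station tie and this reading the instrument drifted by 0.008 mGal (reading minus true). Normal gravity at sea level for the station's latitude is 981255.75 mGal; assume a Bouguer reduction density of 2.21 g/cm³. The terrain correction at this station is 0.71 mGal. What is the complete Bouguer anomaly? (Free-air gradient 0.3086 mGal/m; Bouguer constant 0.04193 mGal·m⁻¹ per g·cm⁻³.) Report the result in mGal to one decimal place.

Drift-corrected reading = 980816.95 − (0.008) = 980816.942 mGal
Free-air correction = 0.3086 × 1633.8 = 504.19 mGal
Free-air anomaly = 980816.942 − 981255.75 + (504.19) = 65.382 mGal
Bouguer slab correction = 0.04193 × 2.21 × 1633.8 = 151.40 mGal
Simple Bouguer anomaly = 65.382 − (151.40) = -86.018 mGal
Complete Bouguer anomaly = -86.018 + 0.71 = -85.308 mGal

-85.3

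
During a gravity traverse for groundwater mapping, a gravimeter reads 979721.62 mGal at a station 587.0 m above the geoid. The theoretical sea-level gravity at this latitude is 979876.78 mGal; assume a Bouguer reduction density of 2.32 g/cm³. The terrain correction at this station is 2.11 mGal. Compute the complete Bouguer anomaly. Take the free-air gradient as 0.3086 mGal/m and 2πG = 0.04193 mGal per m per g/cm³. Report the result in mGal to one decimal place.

-29.0

Free-air correction = 0.3086 × 587.0 = 181.15 mGal
Free-air anomaly = 979721.62 − 979876.78 + (181.15) = 25.99 mGal
Bouguer slab correction = 0.04193 × 2.32 × 587.0 = 57.10 mGal
Simple Bouguer anomaly = 25.99 − (57.10) = -31.11 mGal
Complete Bouguer anomaly = -31.11 + 2.11 = -29.00 mGal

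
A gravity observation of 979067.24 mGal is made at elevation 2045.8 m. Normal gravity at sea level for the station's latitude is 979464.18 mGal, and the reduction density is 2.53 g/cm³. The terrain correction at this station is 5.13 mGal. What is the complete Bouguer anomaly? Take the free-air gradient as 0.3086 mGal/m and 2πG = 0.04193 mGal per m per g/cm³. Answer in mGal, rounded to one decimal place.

Free-air correction = 0.3086 × 2045.8 = 631.33 mGal
Free-air anomaly = 979067.24 − 979464.18 + (631.33) = 234.39 mGal
Bouguer slab correction = 0.04193 × 2.53 × 2045.8 = 217.02 mGal
Simple Bouguer anomaly = 234.39 − (217.02) = 17.37 mGal
Complete Bouguer anomaly = 17.37 + 5.13 = 22.50 mGal

22.5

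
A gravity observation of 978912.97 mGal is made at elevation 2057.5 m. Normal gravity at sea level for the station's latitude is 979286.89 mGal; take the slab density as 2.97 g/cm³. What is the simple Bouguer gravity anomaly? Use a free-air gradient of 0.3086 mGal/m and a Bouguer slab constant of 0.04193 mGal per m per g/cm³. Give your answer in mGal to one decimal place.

4.8

Free-air correction = 0.3086 × 2057.5 = 634.94 mGal
Free-air anomaly = 978912.97 − 979286.89 + (634.94) = 261.02 mGal
Bouguer slab correction = 0.04193 × 2.97 × 2057.5 = 256.22 mGal
Simple Bouguer anomaly = 261.02 − (256.22) = 4.80 mGal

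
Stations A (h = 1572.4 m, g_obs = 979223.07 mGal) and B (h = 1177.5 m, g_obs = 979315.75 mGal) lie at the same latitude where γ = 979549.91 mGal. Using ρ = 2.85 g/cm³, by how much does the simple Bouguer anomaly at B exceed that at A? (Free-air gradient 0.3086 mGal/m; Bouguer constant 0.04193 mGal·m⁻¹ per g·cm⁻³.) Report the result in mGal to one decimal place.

Δg_SB(A) = 979223.07 − 979549.91 + 0.3086×1572.4 − 0.04193×2.85×1572.4 = -29.50 mGal
Δg_SB(B) = 979315.75 − 979549.91 + 0.3086×1177.5 − 0.04193×2.85×1177.5 = -11.50 mGal
Difference = -11.50 − (-29.50) = 18.00 mGal

18.0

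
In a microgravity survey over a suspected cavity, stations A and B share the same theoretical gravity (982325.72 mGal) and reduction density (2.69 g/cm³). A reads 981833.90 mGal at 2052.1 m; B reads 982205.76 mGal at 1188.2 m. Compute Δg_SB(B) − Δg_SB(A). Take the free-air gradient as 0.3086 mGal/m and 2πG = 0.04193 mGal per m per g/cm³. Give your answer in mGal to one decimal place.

202.7

Δg_SB(A) = 981833.90 − 982325.72 + 0.3086×2052.1 − 0.04193×2.69×2052.1 = -90.00 mGal
Δg_SB(B) = 982205.76 − 982325.72 + 0.3086×1188.2 − 0.04193×2.69×1188.2 = 112.70 mGal
Difference = 112.70 − (-90.00) = 202.70 mGal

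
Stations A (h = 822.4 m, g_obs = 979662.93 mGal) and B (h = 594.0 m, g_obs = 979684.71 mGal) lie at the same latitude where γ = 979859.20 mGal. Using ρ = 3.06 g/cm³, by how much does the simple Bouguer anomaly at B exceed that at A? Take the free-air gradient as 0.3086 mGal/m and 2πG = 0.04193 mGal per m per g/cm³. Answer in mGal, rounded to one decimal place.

-19.4

Δg_SB(A) = 979662.93 − 979859.20 + 0.3086×822.4 − 0.04193×3.06×822.4 = -48.00 mGal
Δg_SB(B) = 979684.71 − 979859.20 + 0.3086×594.0 − 0.04193×3.06×594.0 = -67.40 mGal
Difference = -67.40 − (-48.00) = -19.40 mGal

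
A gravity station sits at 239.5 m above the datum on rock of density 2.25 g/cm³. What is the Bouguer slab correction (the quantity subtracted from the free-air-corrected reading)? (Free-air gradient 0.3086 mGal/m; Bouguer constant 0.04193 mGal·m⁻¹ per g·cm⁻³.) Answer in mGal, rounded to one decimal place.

22.6

Bouguer slab correction = 0.04193 × 2.25 × 239.5 = 22.6 mGal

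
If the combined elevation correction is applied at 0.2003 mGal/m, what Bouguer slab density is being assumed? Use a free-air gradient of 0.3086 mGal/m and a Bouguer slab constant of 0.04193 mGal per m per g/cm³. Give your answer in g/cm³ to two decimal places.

2.58

0.2003 = 0.3086 − 0.04193 × ρ
ρ = (0.3086 − 0.2003) / 0.04193 = 2.58 g/cm³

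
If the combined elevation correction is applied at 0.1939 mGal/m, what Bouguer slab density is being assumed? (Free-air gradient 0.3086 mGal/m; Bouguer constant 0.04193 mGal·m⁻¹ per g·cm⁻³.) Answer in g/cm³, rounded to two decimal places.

2.74

0.1939 = 0.3086 − 0.04193 × ρ
ρ = (0.3086 − 0.1939) / 0.04193 = 2.74 g/cm³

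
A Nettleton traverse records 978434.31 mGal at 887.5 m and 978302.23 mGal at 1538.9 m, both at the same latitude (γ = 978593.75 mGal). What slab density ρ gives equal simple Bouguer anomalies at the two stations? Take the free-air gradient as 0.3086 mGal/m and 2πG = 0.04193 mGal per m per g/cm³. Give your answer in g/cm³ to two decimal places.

2.52

Δg_obs = 978302.23 − 978434.31 = -132.08 mGal over Δh = 1538.9 − 887.5 = 651.4 m
Equal Bouguer anomalies ⇒ Δg_obs + (0.3086 − 0.04193ρ)·Δh = 0
0.3086 − 0.04193ρ = −Δg_obs/Δh = 0.20276
ρ = (0.3086 − 0.20276) / 0.04193 = 2.52 g/cm³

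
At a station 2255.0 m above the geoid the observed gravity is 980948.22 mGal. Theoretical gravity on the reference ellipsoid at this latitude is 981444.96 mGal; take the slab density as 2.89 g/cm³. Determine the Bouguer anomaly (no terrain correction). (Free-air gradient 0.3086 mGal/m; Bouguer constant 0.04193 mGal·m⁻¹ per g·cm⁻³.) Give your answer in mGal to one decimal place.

Free-air correction = 0.3086 × 2255.0 = 695.89 mGal
Free-air anomaly = 980948.22 − 981444.96 + (695.89) = 199.15 mGal
Bouguer slab correction = 0.04193 × 2.89 × 2255.0 = 273.26 mGal
Simple Bouguer anomaly = 199.15 − (273.26) = -74.11 mGal

-74.1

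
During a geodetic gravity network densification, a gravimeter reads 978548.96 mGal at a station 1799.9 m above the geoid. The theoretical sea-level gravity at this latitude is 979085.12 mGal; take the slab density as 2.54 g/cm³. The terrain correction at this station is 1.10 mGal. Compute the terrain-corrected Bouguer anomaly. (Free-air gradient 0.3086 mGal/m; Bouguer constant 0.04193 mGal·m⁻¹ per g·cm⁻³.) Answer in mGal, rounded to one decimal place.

-171.3

Free-air correction = 0.3086 × 1799.9 = 555.45 mGal
Free-air anomaly = 978548.96 − 979085.12 + (555.45) = 19.29 mGal
Bouguer slab correction = 0.04193 × 2.54 × 1799.9 = 191.69 mGal
Simple Bouguer anomaly = 19.29 − (191.69) = -172.40 mGal
Complete Bouguer anomaly = -172.40 + 1.10 = -171.30 mGal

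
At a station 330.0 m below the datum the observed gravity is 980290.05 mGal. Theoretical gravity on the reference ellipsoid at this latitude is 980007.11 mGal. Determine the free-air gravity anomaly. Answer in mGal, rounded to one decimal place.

181.1

Free-air correction = 0.3086 × -330.0 = -101.84 mGal
Free-air anomaly = 980290.05 − 980007.11 + (-101.84) = 181.10 mGal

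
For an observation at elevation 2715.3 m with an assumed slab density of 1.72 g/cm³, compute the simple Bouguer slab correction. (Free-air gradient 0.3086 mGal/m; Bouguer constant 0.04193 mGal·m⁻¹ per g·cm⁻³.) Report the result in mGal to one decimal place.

Bouguer slab correction = 0.04193 × 1.72 × 2715.3 = 195.8 mGal

195.8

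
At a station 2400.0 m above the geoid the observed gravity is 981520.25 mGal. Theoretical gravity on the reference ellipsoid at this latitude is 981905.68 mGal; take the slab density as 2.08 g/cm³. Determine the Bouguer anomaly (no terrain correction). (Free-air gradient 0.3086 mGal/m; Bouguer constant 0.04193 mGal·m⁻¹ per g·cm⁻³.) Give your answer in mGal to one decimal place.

Free-air correction = 0.3086 × 2400.0 = 740.64 mGal
Free-air anomaly = 981520.25 − 981905.68 + (740.64) = 355.21 mGal
Bouguer slab correction = 0.04193 × 2.08 × 2400.0 = 209.31 mGal
Simple Bouguer anomaly = 355.21 − (209.31) = 145.90 mGal

145.9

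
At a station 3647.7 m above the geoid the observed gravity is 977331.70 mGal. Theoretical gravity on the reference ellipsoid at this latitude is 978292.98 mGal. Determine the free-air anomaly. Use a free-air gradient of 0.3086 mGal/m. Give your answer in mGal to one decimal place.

Free-air correction = 0.3086 × 3647.7 = 1125.68 mGal
Free-air anomaly = 977331.70 − 978292.98 + (1125.68) = 164.40 mGal

164.4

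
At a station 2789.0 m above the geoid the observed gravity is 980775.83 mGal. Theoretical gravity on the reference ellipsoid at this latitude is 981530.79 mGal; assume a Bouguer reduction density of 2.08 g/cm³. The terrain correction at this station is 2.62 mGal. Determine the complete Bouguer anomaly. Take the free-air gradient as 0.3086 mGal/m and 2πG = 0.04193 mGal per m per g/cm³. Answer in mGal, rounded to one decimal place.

-134.9

Free-air correction = 0.3086 × 2789.0 = 860.69 mGal
Free-air anomaly = 980775.83 − 981530.79 + (860.69) = 105.73 mGal
Bouguer slab correction = 0.04193 × 2.08 × 2789.0 = 243.24 mGal
Simple Bouguer anomaly = 105.73 − (243.24) = -137.51 mGal
Complete Bouguer anomaly = -137.51 + 2.62 = -134.89 mGal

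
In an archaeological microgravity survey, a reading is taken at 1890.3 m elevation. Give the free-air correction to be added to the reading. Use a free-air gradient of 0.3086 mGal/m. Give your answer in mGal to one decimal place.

583.3

Free-air correction = 0.3086 × 1890.3 = 583.3 mGal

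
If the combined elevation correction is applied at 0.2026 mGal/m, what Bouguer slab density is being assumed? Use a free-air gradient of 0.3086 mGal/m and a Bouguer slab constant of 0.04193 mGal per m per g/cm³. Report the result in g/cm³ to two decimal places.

0.2026 = 0.3086 − 0.04193 × ρ
ρ = (0.3086 − 0.2026) / 0.04193 = 2.53 g/cm³

2.53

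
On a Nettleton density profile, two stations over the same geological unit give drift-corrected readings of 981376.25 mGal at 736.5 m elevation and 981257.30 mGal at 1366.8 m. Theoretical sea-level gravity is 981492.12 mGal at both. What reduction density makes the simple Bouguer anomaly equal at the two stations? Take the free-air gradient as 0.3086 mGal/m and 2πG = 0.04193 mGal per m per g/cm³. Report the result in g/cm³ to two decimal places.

2.86

Δg_obs = 981257.30 − 981376.25 = -118.95 mGal over Δh = 1366.8 − 736.5 = 630.3 m
Equal Bouguer anomalies ⇒ Δg_obs + (0.3086 − 0.04193ρ)·Δh = 0
0.3086 − 0.04193ρ = −Δg_obs/Δh = 0.18872
ρ = (0.3086 − 0.18872) / 0.04193 = 2.86 g/cm³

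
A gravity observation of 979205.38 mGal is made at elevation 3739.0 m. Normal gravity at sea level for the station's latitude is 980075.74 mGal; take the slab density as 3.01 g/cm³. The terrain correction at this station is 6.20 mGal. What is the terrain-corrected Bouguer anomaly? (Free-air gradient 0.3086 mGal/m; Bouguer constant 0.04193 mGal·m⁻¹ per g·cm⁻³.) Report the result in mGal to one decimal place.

-182.2

Free-air correction = 0.3086 × 3739.0 = 1153.86 mGal
Free-air anomaly = 979205.38 − 980075.74 + (1153.86) = 283.50 mGal
Bouguer slab correction = 0.04193 × 3.01 × 3739.0 = 471.90 mGal
Simple Bouguer anomaly = 283.50 − (471.90) = -188.40 mGal
Complete Bouguer anomaly = -188.40 + 6.20 = -182.20 mGal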